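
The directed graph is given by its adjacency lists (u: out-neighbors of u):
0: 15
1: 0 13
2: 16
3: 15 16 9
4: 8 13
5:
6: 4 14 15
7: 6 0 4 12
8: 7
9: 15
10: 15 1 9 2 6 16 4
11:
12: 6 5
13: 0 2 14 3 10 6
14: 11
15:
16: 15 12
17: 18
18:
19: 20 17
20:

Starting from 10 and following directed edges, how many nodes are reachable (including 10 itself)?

BFS from 10 visits: 10, 16, 15, 9, 6, 4, 2, 1, 12, 14, 13, 8, 0, 5, 11, 3, 7
Reachable nodes: 17 of 21 total.

17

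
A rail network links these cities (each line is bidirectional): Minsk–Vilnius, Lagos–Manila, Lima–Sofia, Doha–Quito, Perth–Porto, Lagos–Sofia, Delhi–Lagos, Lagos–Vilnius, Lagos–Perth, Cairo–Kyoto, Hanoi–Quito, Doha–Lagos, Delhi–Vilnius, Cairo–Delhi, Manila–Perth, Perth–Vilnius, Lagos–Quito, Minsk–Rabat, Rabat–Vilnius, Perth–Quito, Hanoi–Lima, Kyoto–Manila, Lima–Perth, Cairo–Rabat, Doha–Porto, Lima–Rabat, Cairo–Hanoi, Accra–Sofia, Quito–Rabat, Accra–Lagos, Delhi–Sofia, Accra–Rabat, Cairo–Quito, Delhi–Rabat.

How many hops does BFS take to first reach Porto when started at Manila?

2

Level 0: Manila
Level 1: Kyoto, Lagos, Perth
Level 2: Accra, Cairo, Delhi, Doha, Lima, Porto, Quito, Sofia, Vilnius
Level 3: Hanoi, Minsk, Rabat
Porto first appears at level 2.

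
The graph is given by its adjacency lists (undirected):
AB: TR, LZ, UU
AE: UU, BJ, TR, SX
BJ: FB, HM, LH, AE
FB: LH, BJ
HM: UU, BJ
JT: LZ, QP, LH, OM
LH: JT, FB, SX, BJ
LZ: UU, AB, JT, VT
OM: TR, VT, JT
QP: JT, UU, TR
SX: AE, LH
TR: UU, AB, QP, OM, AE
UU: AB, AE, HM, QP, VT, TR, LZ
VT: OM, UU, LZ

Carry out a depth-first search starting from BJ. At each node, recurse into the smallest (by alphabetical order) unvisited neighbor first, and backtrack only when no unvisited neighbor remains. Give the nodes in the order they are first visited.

BJ, AE, SX, LH, FB, JT, LZ, AB, TR, OM, VT, UU, HM, QP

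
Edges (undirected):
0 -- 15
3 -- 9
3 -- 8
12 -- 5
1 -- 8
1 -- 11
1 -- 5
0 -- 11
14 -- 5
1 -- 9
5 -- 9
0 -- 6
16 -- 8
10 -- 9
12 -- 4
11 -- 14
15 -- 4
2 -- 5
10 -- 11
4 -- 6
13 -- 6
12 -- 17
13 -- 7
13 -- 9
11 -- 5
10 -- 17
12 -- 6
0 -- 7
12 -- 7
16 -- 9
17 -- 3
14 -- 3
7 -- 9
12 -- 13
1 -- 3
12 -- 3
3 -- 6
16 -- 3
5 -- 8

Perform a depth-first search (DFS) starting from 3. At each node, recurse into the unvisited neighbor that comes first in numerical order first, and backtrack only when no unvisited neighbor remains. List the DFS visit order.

3 -> 1 -> 5 -> 2 -> 8 -> 16 -> 9 -> 7 -> 0 -> 6 -> 4 -> 12 -> 13 -> 17 -> 10 -> 11 -> 14 -> 15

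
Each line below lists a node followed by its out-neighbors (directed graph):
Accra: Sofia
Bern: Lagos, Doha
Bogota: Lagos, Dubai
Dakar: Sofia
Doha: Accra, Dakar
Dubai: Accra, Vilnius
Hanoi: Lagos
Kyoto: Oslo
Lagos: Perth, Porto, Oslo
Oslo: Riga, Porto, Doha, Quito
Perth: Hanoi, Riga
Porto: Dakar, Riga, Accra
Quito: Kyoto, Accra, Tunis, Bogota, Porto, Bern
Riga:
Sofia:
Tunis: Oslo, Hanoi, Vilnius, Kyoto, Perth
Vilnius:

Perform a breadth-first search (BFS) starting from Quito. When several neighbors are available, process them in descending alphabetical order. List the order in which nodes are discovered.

Quito Tunis Porto Kyoto Bogota Bern Accra Vilnius Perth Oslo Hanoi Riga Dakar Lagos Dubai Doha Sofia

Visit Quito; enqueue Tunis, Porto, Kyoto, Bogota, Bern, Accra → queue [Tunis, Porto, Kyoto, Bogota, Bern, Accra]
Visit Tunis; enqueue Vilnius, Perth, Oslo, Hanoi → queue [Porto, Kyoto, Bogota, Bern, Accra, Vilnius, Perth, Oslo, Hanoi]
Visit Porto; enqueue Riga, Dakar → queue [Kyoto, Bogota, Bern, Accra, Vilnius, Perth, Oslo, Hanoi, Riga, Dakar]
Visit Kyoto → queue [Bogota, Bern, Accra, Vilnius, Perth, Oslo, Hanoi, Riga, Dakar]
Visit Bogota; enqueue Lagos, Dubai → queue [Bern, Accra, Vilnius, Perth, Oslo, Hanoi, Riga, Dakar, Lagos, Dubai]
Visit Bern; enqueue Doha → queue [Accra, Vilnius, Perth, Oslo, Hanoi, Riga, Dakar, Lagos, Dubai, Doha]
Visit Accra; enqueue Sofia → queue [Vilnius, Perth, Oslo, Hanoi, Riga, Dakar, Lagos, Dubai, Doha, Sofia]
Visit Vilnius → queue [Perth, Oslo, Hanoi, Riga, Dakar, Lagos, Dubai, Doha, Sofia]
Visit Perth → queue [Oslo, Hanoi, Riga, Dakar, Lagos, Dubai, Doha, Sofia]
Visit Oslo → queue [Hanoi, Riga, Dakar, Lagos, Dubai, Doha, Sofia]
Visit Hanoi → queue [Riga, Dakar, Lagos, Dubai, Doha, Sofia]
Visit Riga → queue [Dakar, Lagos, Dubai, Doha, Sofia]
Visit Dakar → queue [Lagos, Dubai, Doha, Sofia]
Visit Lagos → queue [Dubai, Doha, Sofia]
Visit Dubai → queue [Doha, Sofia]
Visit Doha → queue [Sofia]
Visit Sofia → queue []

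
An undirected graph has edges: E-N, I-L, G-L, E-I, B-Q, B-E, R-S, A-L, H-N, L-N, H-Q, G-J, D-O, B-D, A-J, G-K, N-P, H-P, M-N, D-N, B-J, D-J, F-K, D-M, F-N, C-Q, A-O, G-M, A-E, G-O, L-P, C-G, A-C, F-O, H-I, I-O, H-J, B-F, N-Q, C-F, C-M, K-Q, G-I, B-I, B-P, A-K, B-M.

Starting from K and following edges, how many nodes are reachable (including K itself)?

17

BFS from K visits: K, Q, G, F, A, N, H, C, B, O, M, L, J, I, E, P, D
Reachable nodes: 17 of 19 total.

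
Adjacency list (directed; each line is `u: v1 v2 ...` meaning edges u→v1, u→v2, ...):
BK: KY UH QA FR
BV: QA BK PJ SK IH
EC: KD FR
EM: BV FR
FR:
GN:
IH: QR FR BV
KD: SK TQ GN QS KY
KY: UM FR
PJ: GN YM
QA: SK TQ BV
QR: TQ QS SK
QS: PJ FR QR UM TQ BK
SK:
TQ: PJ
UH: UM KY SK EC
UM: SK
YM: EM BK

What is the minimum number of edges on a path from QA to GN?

Level 0: QA
Level 1: BV, SK, TQ
Level 2: BK, IH, PJ
Level 3: FR, GN, KY, QR, UH, YM
Level 4: EC, EM, QS, UM
Level 5: KD
GN first appears at level 3.

3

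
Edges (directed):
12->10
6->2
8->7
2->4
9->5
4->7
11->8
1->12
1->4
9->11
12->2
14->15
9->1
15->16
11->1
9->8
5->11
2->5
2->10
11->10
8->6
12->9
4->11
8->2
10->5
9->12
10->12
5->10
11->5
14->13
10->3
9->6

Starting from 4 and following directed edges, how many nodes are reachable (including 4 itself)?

BFS from 4 visits: 4, 7, 11, 1, 5, 8, 10, 12, 2, 6, 3, 9
Reachable nodes: 12 of 16 total.

12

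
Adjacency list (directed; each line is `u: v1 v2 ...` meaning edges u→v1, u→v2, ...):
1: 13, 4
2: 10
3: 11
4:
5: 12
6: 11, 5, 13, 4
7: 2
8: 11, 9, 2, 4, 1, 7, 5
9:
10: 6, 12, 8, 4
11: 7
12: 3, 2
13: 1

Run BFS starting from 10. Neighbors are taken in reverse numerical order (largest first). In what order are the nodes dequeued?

Visit 10; enqueue 12, 8, 6, 4 → queue [12, 8, 6, 4]
Visit 12; enqueue 3, 2 → queue [8, 6, 4, 3, 2]
Visit 8; enqueue 11, 9, 7, 5, 1 → queue [6, 4, 3, 2, 11, 9, 7, 5, 1]
Visit 6; enqueue 13 → queue [4, 3, 2, 11, 9, 7, 5, 1, 13]
Visit 4 → queue [3, 2, 11, 9, 7, 5, 1, 13]
Visit 3 → queue [2, 11, 9, 7, 5, 1, 13]
Visit 2 → queue [11, 9, 7, 5, 1, 13]
Visit 11 → queue [9, 7, 5, 1, 13]
Visit 9 → queue [7, 5, 1, 13]
Visit 7 → queue [5, 1, 13]
Visit 5 → queue [1, 13]
Visit 1 → queue [13]
Visit 13 → queue []

10, 12, 8, 6, 4, 3, 2, 11, 9, 7, 5, 1, 13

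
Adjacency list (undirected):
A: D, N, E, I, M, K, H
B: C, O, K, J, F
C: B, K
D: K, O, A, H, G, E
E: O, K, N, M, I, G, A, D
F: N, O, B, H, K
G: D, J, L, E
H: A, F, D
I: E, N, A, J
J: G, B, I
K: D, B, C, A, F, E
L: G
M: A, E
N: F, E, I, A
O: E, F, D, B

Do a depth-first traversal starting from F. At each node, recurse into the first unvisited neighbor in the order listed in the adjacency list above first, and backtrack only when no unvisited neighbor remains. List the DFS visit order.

F N E O D K B C J G L I A M H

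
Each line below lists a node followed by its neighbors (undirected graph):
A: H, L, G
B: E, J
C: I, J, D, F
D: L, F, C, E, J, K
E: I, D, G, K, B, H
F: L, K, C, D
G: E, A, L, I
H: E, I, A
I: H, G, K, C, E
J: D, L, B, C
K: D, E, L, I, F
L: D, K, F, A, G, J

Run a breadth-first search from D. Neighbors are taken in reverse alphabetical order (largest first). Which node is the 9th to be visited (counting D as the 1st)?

Visit D; enqueue L, K, J, F, E, C → queue [L, K, J, F, E, C]
Visit L; enqueue G, A → queue [K, J, F, E, C, G, A]
Visit K; enqueue I → queue [J, F, E, C, G, A, I]
Visit J; enqueue B → queue [F, E, C, G, A, I, B]
Visit F → queue [E, C, G, A, I, B]
Visit E; enqueue H → queue [C, G, A, I, B, H]
Visit C → queue [G, A, I, B, H]
Visit G → queue [A, I, B, H]
Visit A → queue [I, B, H]
Visit I → queue [B, H]
Visit B → queue [H]
Visit H → queue []

Visit order: D, L, K, J, F, E, C, G, A, I, B, H

A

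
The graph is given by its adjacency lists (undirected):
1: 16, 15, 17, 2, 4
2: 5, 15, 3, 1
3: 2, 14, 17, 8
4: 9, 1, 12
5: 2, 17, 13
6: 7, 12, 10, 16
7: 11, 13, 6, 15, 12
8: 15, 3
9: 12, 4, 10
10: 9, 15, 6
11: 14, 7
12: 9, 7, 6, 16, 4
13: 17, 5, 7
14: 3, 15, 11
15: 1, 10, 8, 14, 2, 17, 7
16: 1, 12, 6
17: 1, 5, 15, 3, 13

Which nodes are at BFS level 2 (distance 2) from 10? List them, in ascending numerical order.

1, 2, 4, 7, 8, 12, 14, 16, 17

Level 0: 10
Level 1: 6, 9, 15
Level 2: 1, 2, 4, 7, 8, 12, 14, 16, 17
Level 3: 3, 5, 11, 13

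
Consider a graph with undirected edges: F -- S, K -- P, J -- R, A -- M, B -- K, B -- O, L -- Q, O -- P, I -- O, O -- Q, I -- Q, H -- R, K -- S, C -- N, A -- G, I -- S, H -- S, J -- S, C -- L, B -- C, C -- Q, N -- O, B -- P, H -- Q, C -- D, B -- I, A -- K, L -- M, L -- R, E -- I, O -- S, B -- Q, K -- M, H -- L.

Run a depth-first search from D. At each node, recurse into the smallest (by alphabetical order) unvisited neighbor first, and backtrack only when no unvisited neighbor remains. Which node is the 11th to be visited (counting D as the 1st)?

G

Visit D
D → C
C → B
B → I
I → E
I → O
O → N
O → P
P → K
K → A
A → G
A → M
M → L
L → H
H → Q
H → R
R → J
J → S
S → F

Visit order: D, C, B, I, E, O, N, P, K, A, G, M, L, H, Q, R, J, S, F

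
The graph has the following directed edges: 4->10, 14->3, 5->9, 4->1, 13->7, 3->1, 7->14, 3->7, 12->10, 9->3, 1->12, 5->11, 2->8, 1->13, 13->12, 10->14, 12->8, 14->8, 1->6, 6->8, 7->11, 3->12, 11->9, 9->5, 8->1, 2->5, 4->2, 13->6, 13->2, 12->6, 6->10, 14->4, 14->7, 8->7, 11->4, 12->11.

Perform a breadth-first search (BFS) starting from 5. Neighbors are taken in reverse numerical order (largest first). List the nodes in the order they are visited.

5, 11, 9, 4, 3, 10, 2, 1, 12, 7, 14, 8, 13, 6

Visit 5; enqueue 11, 9 → queue [11, 9]
Visit 11; enqueue 4 → queue [9, 4]
Visit 9; enqueue 3 → queue [4, 3]
Visit 4; enqueue 10, 2, 1 → queue [3, 10, 2, 1]
Visit 3; enqueue 12, 7 → queue [10, 2, 1, 12, 7]
Visit 10; enqueue 14 → queue [2, 1, 12, 7, 14]
Visit 2; enqueue 8 → queue [1, 12, 7, 14, 8]
Visit 1; enqueue 13, 6 → queue [12, 7, 14, 8, 13, 6]
Visit 12 → queue [7, 14, 8, 13, 6]
Visit 7 → queue [14, 8, 13, 6]
Visit 14 → queue [8, 13, 6]
Visit 8 → queue [13, 6]
Visit 13 → queue [6]
Visit 6 → queue []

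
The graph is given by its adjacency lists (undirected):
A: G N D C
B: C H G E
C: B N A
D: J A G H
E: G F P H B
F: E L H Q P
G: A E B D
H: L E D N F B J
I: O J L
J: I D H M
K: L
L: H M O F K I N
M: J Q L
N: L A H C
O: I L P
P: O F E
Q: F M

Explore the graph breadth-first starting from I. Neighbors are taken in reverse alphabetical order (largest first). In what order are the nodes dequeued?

I → O → L → J → P → N → M → K → H → F → D → E → C → A → Q → B → G

Visit I; enqueue O, L, J → queue [O, L, J]
Visit O; enqueue P → queue [L, J, P]
Visit L; enqueue N, M, K, H, F → queue [J, P, N, M, K, H, F]
Visit J; enqueue D → queue [P, N, M, K, H, F, D]
Visit P; enqueue E → queue [N, M, K, H, F, D, E]
Visit N; enqueue C, A → queue [M, K, H, F, D, E, C, A]
Visit M; enqueue Q → queue [K, H, F, D, E, C, A, Q]
Visit K → queue [H, F, D, E, C, A, Q]
Visit H; enqueue B → queue [F, D, E, C, A, Q, B]
Visit F → queue [D, E, C, A, Q, B]
Visit D; enqueue G → queue [E, C, A, Q, B, G]
Visit E → queue [C, A, Q, B, G]
Visit C → queue [A, Q, B, G]
Visit A → queue [Q, B, G]
Visit Q → queue [B, G]
Visit B → queue [G]
Visit G → queue []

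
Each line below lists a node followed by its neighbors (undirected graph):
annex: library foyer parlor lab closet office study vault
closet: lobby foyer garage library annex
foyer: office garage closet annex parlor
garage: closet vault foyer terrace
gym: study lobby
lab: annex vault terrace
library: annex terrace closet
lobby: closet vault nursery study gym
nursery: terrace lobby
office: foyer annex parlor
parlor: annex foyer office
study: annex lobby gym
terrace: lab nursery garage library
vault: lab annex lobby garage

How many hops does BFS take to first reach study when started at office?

2

Level 0: office
Level 1: annex, foyer, parlor
Level 2: closet, garage, lab, library, study, vault
Level 3: gym, lobby, terrace
Level 4: nursery
study first appears at level 2.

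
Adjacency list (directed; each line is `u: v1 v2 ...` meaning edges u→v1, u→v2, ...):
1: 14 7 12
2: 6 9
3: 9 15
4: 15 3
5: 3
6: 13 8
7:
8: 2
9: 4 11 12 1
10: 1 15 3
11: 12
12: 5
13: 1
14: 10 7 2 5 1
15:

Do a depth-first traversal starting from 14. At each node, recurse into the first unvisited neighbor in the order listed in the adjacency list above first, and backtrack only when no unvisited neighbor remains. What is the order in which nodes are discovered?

14 → 10 → 1 → 7 → 12 → 5 → 3 → 9 → 4 → 15 → 11 → 2 → 6 → 13 → 8

Visit 14
14 → 10
10 → 1
1 → 7
1 → 12
12 → 5
5 → 3
3 → 9
9 → 4
4 → 15
9 → 11
14 → 2
2 → 6
6 → 13
6 → 8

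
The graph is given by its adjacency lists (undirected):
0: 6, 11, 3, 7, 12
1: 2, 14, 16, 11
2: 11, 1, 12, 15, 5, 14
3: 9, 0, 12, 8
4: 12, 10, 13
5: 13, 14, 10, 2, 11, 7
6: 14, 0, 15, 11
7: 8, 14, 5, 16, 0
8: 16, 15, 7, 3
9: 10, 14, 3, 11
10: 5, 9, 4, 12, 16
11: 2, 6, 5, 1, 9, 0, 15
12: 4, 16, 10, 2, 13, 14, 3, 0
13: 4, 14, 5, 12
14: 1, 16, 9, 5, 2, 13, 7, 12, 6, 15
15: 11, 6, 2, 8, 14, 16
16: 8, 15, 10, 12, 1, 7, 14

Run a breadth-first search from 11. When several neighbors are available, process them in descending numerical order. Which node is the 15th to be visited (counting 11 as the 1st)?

Visit 11; enqueue 15, 9, 6, 5, 2, 1, 0 → queue [15, 9, 6, 5, 2, 1, 0]
Visit 15; enqueue 16, 14, 8 → queue [9, 6, 5, 2, 1, 0, 16, 14, 8]
Visit 9; enqueue 10, 3 → queue [6, 5, 2, 1, 0, 16, 14, 8, 10, 3]
Visit 6 → queue [5, 2, 1, 0, 16, 14, 8, 10, 3]
Visit 5; enqueue 13, 7 → queue [2, 1, 0, 16, 14, 8, 10, 3, 13, 7]
Visit 2; enqueue 12 → queue [1, 0, 16, 14, 8, 10, 3, 13, 7, 12]
Visit 1 → queue [0, 16, 14, 8, 10, 3, 13, 7, 12]
Visit 0 → queue [16, 14, 8, 10, 3, 13, 7, 12]
Visit 16 → queue [14, 8, 10, 3, 13, 7, 12]
Visit 14 → queue [8, 10, 3, 13, 7, 12]
Visit 8 → queue [10, 3, 13, 7, 12]
Visit 10; enqueue 4 → queue [3, 13, 7, 12, 4]
Visit 3 → queue [13, 7, 12, 4]
Visit 13 → queue [7, 12, 4]
Visit 7 → queue [12, 4]
Visit 12 → queue [4]
Visit 4 → queue []

Visit order: 11, 15, 9, 6, 5, 2, 1, 0, 16, 14, 8, 10, 3, 13, 7, 12, 4

7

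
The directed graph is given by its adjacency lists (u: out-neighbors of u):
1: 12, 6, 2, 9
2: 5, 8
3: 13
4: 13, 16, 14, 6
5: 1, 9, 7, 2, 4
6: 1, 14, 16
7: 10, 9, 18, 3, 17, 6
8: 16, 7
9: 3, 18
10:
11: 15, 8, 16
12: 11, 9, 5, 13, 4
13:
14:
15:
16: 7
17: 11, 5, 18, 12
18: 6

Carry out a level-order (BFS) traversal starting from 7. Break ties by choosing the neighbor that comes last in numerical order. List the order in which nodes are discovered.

7, 18, 17, 10, 9, 6, 3, 12, 11, 5, 16, 14, 1, 13, 4, 15, 8, 2

Visit 7; enqueue 18, 17, 10, 9, 6, 3 → queue [18, 17, 10, 9, 6, 3]
Visit 18 → queue [17, 10, 9, 6, 3]
Visit 17; enqueue 12, 11, 5 → queue [10, 9, 6, 3, 12, 11, 5]
Visit 10 → queue [9, 6, 3, 12, 11, 5]
Visit 9 → queue [6, 3, 12, 11, 5]
Visit 6; enqueue 16, 14, 1 → queue [3, 12, 11, 5, 16, 14, 1]
Visit 3; enqueue 13 → queue [12, 11, 5, 16, 14, 1, 13]
Visit 12; enqueue 4 → queue [11, 5, 16, 14, 1, 13, 4]
Visit 11; enqueue 15, 8 → queue [5, 16, 14, 1, 13, 4, 15, 8]
Visit 5; enqueue 2 → queue [16, 14, 1, 13, 4, 15, 8, 2]
Visit 16 → queue [14, 1, 13, 4, 15, 8, 2]
Visit 14 → queue [1, 13, 4, 15, 8, 2]
Visit 1 → queue [13, 4, 15, 8, 2]
Visit 13 → queue [4, 15, 8, 2]
Visit 4 → queue [15, 8, 2]
Visit 15 → queue [8, 2]
Visit 8 → queue [2]
Visit 2 → queue []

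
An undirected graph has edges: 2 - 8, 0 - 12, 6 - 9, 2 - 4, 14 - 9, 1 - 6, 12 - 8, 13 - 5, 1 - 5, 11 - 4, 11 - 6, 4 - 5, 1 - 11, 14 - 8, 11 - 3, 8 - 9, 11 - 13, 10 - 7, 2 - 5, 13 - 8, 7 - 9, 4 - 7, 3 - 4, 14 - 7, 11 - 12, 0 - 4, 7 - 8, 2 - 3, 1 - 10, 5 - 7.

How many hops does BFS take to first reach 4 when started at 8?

2

Level 0: 8
Level 1: 2, 7, 9, 12, 13, 14
Level 2: 0, 3, 4, 5, 6, 10, 11
Level 3: 1
4 first appears at level 2.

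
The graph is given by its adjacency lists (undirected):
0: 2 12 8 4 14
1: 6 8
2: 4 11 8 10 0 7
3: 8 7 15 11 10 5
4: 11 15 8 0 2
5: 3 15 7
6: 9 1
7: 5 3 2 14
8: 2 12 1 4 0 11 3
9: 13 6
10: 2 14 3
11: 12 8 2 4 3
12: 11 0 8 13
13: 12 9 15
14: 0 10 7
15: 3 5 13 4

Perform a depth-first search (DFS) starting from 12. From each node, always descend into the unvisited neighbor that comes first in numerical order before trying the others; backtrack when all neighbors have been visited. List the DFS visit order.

Visit 12
12 → 0
0 → 2
2 → 4
4 → 8
8 → 1
1 → 6
6 → 9
9 → 13
13 → 15
15 → 3
3 → 5
5 → 7
7 → 14
14 → 10
3 → 11

12 0 2 4 8 1 6 9 13 15 3 5 7 14 10 11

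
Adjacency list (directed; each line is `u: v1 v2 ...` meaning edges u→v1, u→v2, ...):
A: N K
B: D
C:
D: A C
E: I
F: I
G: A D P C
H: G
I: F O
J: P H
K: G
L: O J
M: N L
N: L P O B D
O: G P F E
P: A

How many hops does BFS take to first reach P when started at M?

Level 0: M
Level 1: L, N
Level 2: B, D, J, O, P
Level 3: A, C, E, F, G, H
Level 4: I, K
P first appears at level 2.

2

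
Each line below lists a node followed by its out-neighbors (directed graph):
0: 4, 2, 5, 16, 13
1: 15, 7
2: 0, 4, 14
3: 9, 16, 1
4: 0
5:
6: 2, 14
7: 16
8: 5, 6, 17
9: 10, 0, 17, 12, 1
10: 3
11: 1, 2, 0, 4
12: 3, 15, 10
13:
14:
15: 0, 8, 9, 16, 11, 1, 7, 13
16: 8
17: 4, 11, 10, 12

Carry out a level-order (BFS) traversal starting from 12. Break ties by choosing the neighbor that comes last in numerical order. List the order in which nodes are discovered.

Visit 12; enqueue 15, 10, 3 → queue [15, 10, 3]
Visit 15; enqueue 16, 13, 11, 9, 8, 7, 1, 0 → queue [10, 3, 16, 13, 11, 9, 8, 7, 1, 0]
Visit 10 → queue [3, 16, 13, 11, 9, 8, 7, 1, 0]
Visit 3 → queue [16, 13, 11, 9, 8, 7, 1, 0]
Visit 16 → queue [13, 11, 9, 8, 7, 1, 0]
Visit 13 → queue [11, 9, 8, 7, 1, 0]
Visit 11; enqueue 4, 2 → queue [9, 8, 7, 1, 0, 4, 2]
Visit 9; enqueue 17 → queue [8, 7, 1, 0, 4, 2, 17]
Visit 8; enqueue 6, 5 → queue [7, 1, 0, 4, 2, 17, 6, 5]
Visit 7 → queue [1, 0, 4, 2, 17, 6, 5]
Visit 1 → queue [0, 4, 2, 17, 6, 5]
Visit 0 → queue [4, 2, 17, 6, 5]
Visit 4 → queue [2, 17, 6, 5]
Visit 2; enqueue 14 → queue [17, 6, 5, 14]
Visit 17 → queue [6, 5, 14]
Visit 6 → queue [5, 14]
Visit 5 → queue [14]
Visit 14 → queue []

12, 15, 10, 3, 16, 13, 11, 9, 8, 7, 1, 0, 4, 2, 17, 6, 5, 14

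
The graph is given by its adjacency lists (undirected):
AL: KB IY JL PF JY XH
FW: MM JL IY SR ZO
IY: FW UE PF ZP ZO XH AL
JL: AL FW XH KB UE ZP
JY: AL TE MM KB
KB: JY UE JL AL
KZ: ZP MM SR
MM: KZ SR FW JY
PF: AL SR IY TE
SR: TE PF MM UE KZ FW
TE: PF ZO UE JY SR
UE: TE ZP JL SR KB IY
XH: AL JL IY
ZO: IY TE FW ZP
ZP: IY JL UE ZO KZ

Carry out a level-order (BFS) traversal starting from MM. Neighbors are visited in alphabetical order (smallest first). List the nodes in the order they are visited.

Visit MM; enqueue FW, JY, KZ, SR → queue [FW, JY, KZ, SR]
Visit FW; enqueue IY, JL, ZO → queue [JY, KZ, SR, IY, JL, ZO]
Visit JY; enqueue AL, KB, TE → queue [KZ, SR, IY, JL, ZO, AL, KB, TE]
Visit KZ; enqueue ZP → queue [SR, IY, JL, ZO, AL, KB, TE, ZP]
Visit SR; enqueue PF, UE → queue [IY, JL, ZO, AL, KB, TE, ZP, PF, UE]
Visit IY; enqueue XH → queue [JL, ZO, AL, KB, TE, ZP, PF, UE, XH]
Visit JL → queue [ZO, AL, KB, TE, ZP, PF, UE, XH]
Visit ZO → queue [AL, KB, TE, ZP, PF, UE, XH]
Visit AL → queue [KB, TE, ZP, PF, UE, XH]
Visit KB → queue [TE, ZP, PF, UE, XH]
Visit TE → queue [ZP, PF, UE, XH]
Visit ZP → queue [PF, UE, XH]
Visit PF → queue [UE, XH]
Visit UE → queue [XH]
Visit XH → queue []

MM, FW, JY, KZ, SR, IY, JL, ZO, AL, KB, TE, ZP, PF, UE, XH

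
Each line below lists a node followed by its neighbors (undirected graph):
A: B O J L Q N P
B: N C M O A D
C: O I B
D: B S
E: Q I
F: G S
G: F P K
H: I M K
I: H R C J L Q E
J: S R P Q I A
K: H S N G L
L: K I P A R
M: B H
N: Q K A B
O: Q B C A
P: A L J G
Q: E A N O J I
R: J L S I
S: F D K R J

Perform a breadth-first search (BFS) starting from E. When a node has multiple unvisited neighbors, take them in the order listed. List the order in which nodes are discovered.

Visit E; enqueue Q, I → queue [Q, I]
Visit Q; enqueue A, N, O, J → queue [I, A, N, O, J]
Visit I; enqueue H, R, C, L → queue [A, N, O, J, H, R, C, L]
Visit A; enqueue B, P → queue [N, O, J, H, R, C, L, B, P]
Visit N; enqueue K → queue [O, J, H, R, C, L, B, P, K]
Visit O → queue [J, H, R, C, L, B, P, K]
Visit J; enqueue S → queue [H, R, C, L, B, P, K, S]
Visit H; enqueue M → queue [R, C, L, B, P, K, S, M]
Visit R → queue [C, L, B, P, K, S, M]
Visit C → queue [L, B, P, K, S, M]
Visit L → queue [B, P, K, S, M]
Visit B; enqueue D → queue [P, K, S, M, D]
Visit P; enqueue G → queue [K, S, M, D, G]
Visit K → queue [S, M, D, G]
Visit S; enqueue F → queue [M, D, G, F]
Visit M → queue [D, G, F]
Visit D → queue [G, F]
Visit G → queue [F]
Visit F → queue []

E → Q → I → A → N → O → J → H → R → C → L → B → P → K → S → M → D → G → F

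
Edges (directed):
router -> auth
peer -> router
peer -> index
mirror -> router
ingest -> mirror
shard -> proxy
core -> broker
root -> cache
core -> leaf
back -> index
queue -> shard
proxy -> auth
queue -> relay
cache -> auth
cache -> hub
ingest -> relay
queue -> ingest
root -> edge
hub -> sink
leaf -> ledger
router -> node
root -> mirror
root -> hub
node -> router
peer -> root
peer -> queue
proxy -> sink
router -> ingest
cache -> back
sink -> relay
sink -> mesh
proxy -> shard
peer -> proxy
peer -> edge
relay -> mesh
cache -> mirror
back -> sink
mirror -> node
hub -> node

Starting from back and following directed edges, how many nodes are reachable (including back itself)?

5

BFS from back visits: back, index, sink, mesh, relay
Reachable nodes: 5 of 22 total.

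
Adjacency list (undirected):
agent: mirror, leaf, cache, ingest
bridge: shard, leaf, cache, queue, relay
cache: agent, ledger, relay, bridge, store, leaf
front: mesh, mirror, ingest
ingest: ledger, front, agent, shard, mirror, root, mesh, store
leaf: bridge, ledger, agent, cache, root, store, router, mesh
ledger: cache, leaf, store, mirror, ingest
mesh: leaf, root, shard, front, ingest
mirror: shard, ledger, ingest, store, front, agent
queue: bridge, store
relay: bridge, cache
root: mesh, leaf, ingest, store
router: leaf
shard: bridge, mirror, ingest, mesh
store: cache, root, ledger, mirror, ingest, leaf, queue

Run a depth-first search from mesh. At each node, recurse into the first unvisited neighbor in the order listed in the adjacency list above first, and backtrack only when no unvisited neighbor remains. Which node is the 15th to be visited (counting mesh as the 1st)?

router

Visit mesh
mesh → leaf
leaf → bridge
bridge → shard
shard → mirror
mirror → ledger
ledger → cache
cache → agent
agent → ingest
ingest → front
ingest → root
root → store
store → queue
cache → relay
leaf → router

Visit order: mesh, leaf, bridge, shard, mirror, ledger, cache, agent, ingest, front, root, store, queue, relay, router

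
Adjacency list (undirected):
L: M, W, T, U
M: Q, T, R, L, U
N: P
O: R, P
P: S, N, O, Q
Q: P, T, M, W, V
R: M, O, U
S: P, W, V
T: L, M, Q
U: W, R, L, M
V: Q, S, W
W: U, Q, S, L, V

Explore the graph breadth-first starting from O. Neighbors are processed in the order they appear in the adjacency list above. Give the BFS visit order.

Visit O; enqueue R, P → queue [R, P]
Visit R; enqueue M, U → queue [P, M, U]
Visit P; enqueue S, N, Q → queue [M, U, S, N, Q]
Visit M; enqueue T, L → queue [U, S, N, Q, T, L]
Visit U; enqueue W → queue [S, N, Q, T, L, W]
Visit S; enqueue V → queue [N, Q, T, L, W, V]
Visit N → queue [Q, T, L, W, V]
Visit Q → queue [T, L, W, V]
Visit T → queue [L, W, V]
Visit L → queue [W, V]
Visit W → queue [V]
Visit V → queue []

O R P M U S N Q T L W V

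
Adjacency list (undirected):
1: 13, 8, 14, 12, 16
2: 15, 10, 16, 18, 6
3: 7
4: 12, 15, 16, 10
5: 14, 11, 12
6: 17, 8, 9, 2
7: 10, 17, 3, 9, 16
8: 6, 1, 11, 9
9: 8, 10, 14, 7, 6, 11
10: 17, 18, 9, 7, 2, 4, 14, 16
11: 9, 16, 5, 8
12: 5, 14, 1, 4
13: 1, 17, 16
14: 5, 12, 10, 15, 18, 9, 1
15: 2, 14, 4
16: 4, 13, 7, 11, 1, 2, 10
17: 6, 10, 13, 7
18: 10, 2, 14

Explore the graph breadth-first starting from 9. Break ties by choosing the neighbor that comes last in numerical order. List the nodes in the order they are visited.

Visit 9; enqueue 14, 11, 10, 8, 7, 6 → queue [14, 11, 10, 8, 7, 6]
Visit 14; enqueue 18, 15, 12, 5, 1 → queue [11, 10, 8, 7, 6, 18, 15, 12, 5, 1]
Visit 11; enqueue 16 → queue [10, 8, 7, 6, 18, 15, 12, 5, 1, 16]
Visit 10; enqueue 17, 4, 2 → queue [8, 7, 6, 18, 15, 12, 5, 1, 16, 17, 4, 2]
Visit 8 → queue [7, 6, 18, 15, 12, 5, 1, 16, 17, 4, 2]
Visit 7; enqueue 3 → queue [6, 18, 15, 12, 5, 1, 16, 17, 4, 2, 3]
Visit 6 → queue [18, 15, 12, 5, 1, 16, 17, 4, 2, 3]
Visit 18 → queue [15, 12, 5, 1, 16, 17, 4, 2, 3]
Visit 15 → queue [12, 5, 1, 16, 17, 4, 2, 3]
Visit 12 → queue [5, 1, 16, 17, 4, 2, 3]
Visit 5 → queue [1, 16, 17, 4, 2, 3]
Visit 1; enqueue 13 → queue [16, 17, 4, 2, 3, 13]
Visit 16 → queue [17, 4, 2, 3, 13]
Visit 17 → queue [4, 2, 3, 13]
Visit 4 → queue [2, 3, 13]
Visit 2 → queue [3, 13]
Visit 3 → queue [13]
Visit 13 → queue []

9, 14, 11, 10, 8, 7, 6, 18, 15, 12, 5, 1, 16, 17, 4, 2, 3, 13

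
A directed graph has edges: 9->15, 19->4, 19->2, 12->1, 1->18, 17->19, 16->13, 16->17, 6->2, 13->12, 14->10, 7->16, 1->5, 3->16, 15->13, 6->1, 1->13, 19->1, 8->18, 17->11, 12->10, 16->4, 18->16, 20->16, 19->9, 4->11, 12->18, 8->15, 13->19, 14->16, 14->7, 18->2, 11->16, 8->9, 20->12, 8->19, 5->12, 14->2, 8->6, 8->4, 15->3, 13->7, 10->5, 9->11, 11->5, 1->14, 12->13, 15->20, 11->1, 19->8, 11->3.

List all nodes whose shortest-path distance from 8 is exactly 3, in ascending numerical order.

Level 0: 8
Level 1: 4, 6, 9, 15, 18, 19
Level 2: 1, 2, 3, 11, 13, 16, 20
Level 3: 5, 7, 12, 14, 17
Level 4: 10

5, 7, 12, 14, 17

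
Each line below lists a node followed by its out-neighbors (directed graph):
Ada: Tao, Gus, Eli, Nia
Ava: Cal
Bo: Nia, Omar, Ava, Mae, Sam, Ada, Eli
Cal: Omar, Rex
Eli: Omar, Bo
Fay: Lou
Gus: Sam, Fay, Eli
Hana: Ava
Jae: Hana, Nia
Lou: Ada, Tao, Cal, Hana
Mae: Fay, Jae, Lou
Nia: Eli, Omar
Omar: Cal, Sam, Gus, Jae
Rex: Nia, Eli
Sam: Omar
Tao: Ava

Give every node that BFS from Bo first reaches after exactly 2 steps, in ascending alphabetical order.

Level 0: Bo
Level 1: Ada, Ava, Eli, Mae, Nia, Omar, Sam
Level 2: Cal, Fay, Gus, Jae, Lou, Tao
Level 3: Hana, Rex

Cal, Fay, Gus, Jae, Lou, Tao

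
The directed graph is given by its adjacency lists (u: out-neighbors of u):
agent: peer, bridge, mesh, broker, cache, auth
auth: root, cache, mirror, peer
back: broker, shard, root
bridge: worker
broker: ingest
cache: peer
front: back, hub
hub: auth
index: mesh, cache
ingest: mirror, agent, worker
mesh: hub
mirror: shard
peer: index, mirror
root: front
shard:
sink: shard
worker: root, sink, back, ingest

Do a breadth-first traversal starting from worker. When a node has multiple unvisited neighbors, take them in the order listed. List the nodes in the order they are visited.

Visit worker; enqueue root, sink, back, ingest → queue [root, sink, back, ingest]
Visit root; enqueue front → queue [sink, back, ingest, front]
Visit sink; enqueue shard → queue [back, ingest, front, shard]
Visit back; enqueue broker → queue [ingest, front, shard, broker]
Visit ingest; enqueue mirror, agent → queue [front, shard, broker, mirror, agent]
Visit front; enqueue hub → queue [shard, broker, mirror, agent, hub]
Visit shard → queue [broker, mirror, agent, hub]
Visit broker → queue [mirror, agent, hub]
Visit mirror → queue [agent, hub]
Visit agent; enqueue peer, bridge, mesh, cache, auth → queue [hub, peer, bridge, mesh, cache, auth]
Visit hub → queue [peer, bridge, mesh, cache, auth]
Visit peer; enqueue index → queue [bridge, mesh, cache, auth, index]
Visit bridge → queue [mesh, cache, auth, index]
Visit mesh → queue [cache, auth, index]
Visit cache → queue [auth, index]
Visit auth → queue [index]
Visit index → queue []

worker, root, sink, back, ingest, front, shard, broker, mirror, agent, hub, peer, bridge, mesh, cache, auth, index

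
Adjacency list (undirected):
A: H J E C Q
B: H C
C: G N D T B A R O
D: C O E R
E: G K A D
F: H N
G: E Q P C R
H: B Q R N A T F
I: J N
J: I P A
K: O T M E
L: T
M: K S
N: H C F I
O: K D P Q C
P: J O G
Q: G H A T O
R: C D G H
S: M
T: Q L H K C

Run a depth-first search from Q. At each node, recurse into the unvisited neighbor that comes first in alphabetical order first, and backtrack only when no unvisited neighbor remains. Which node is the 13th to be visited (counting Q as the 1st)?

Visit Q
Q → A
A → C
C → B
B → H
H → F
F → N
N → I
I → J
J → P
P → G
G → E
E → D
D → O
O → K
K → M
M → S
K → T
T → L
D → R

Visit order: Q, A, C, B, H, F, N, I, J, P, G, E, D, O, K, M, S, T, L, R

D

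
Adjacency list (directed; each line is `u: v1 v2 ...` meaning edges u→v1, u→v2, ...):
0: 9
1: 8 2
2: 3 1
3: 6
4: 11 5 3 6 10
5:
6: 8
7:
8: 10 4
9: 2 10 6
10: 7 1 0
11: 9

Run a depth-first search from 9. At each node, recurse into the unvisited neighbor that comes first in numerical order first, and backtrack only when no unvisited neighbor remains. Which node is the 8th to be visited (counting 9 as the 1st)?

5

Visit 9
9 → 2
2 → 1
1 → 8
8 → 4
4 → 3
3 → 6
4 → 5
4 → 10
10 → 0
10 → 7
4 → 11

Visit order: 9, 2, 1, 8, 4, 3, 6, 5, 10, 0, 7, 11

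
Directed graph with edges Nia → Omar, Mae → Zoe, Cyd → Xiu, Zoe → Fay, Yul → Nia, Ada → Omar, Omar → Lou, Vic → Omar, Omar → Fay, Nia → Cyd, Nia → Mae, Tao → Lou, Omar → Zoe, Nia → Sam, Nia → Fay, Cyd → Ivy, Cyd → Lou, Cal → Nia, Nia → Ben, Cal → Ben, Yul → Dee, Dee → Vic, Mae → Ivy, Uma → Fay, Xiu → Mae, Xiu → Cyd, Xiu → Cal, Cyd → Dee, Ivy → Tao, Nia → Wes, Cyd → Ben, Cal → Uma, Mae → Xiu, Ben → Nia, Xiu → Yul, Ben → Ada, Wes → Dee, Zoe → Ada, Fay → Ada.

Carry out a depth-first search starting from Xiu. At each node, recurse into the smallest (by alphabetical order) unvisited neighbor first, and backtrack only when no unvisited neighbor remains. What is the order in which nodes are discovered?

Xiu, Cal, Ben, Ada, Omar, Fay, Lou, Zoe, Nia, Cyd, Dee, Vic, Ivy, Tao, Mae, Sam, Wes, Uma, Yul

Visit Xiu
Xiu → Cal
Cal → Ben
Ben → Ada
Ada → Omar
Omar → Fay
Omar → Lou
Omar → Zoe
Ben → Nia
Nia → Cyd
Cyd → Dee
Dee → Vic
Cyd → Ivy
Ivy → Tao
Nia → Mae
Nia → Sam
Nia → Wes
Cal → Uma
Xiu → Yul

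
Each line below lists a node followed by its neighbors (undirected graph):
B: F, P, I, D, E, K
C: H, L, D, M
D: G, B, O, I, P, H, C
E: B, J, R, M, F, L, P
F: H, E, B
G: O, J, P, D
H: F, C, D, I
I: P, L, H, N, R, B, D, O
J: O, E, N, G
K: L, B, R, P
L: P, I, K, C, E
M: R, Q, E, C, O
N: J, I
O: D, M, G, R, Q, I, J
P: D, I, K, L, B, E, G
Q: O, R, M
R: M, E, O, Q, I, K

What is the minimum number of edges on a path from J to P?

2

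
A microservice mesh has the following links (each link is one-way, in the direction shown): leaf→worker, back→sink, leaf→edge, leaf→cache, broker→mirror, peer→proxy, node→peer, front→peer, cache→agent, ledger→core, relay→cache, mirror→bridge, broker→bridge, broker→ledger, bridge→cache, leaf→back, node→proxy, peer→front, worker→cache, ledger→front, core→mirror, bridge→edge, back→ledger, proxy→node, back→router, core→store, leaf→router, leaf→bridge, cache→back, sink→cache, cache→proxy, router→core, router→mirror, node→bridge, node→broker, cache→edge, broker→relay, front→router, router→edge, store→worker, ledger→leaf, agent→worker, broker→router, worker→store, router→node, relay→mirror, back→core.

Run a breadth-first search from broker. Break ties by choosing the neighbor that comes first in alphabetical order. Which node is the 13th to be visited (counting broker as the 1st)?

Visit broker; enqueue bridge, ledger, mirror, relay, router → queue [bridge, ledger, mirror, relay, router]
Visit bridge; enqueue cache, edge → queue [ledger, mirror, relay, router, cache, edge]
Visit ledger; enqueue core, front, leaf → queue [mirror, relay, router, cache, edge, core, front, leaf]
Visit mirror → queue [relay, router, cache, edge, core, front, leaf]
Visit relay → queue [router, cache, edge, core, front, leaf]
Visit router; enqueue node → queue [cache, edge, core, front, leaf, node]
Visit cache; enqueue agent, back, proxy → queue [edge, core, front, leaf, node, agent, back, proxy]
Visit edge → queue [core, front, leaf, node, agent, back, proxy]
Visit core; enqueue store → queue [front, leaf, node, agent, back, proxy, store]
Visit front; enqueue peer → queue [leaf, node, agent, back, proxy, store, peer]
Visit leaf; enqueue worker → queue [node, agent, back, proxy, store, peer, worker]
Visit node → queue [agent, back, proxy, store, peer, worker]
Visit agent → queue [back, proxy, store, peer, worker]
Visit back; enqueue sink → queue [proxy, store, peer, worker, sink]
Visit proxy → queue [store, peer, worker, sink]
Visit store → queue [peer, worker, sink]
Visit peer → queue [worker, sink]
Visit worker → queue [sink]
Visit sink → queue []

Visit order: broker, bridge, ledger, mirror, relay, router, cache, edge, core, front, leaf, node, agent, back, proxy, store, peer, worker, sink

agent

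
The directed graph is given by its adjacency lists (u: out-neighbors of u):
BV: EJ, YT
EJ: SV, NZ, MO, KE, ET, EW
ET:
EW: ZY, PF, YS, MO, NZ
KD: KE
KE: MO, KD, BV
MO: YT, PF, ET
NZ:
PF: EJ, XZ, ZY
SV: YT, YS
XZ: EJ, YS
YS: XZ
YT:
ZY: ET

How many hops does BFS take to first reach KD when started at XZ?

Level 0: XZ
Level 1: EJ, YS
Level 2: ET, EW, KE, MO, NZ, SV
Level 3: BV, KD, PF, YT, ZY
KD first appears at level 3.

3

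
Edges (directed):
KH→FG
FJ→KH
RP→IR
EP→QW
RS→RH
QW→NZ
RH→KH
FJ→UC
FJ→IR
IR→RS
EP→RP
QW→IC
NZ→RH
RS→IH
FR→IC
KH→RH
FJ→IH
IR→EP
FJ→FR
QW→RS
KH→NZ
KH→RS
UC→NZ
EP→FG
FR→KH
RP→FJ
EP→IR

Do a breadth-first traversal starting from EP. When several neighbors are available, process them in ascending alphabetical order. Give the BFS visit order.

Visit EP; enqueue FG, IR, QW, RP → queue [FG, IR, QW, RP]
Visit FG → queue [IR, QW, RP]
Visit IR; enqueue RS → queue [QW, RP, RS]
Visit QW; enqueue IC, NZ → queue [RP, RS, IC, NZ]
Visit RP; enqueue FJ → queue [RS, IC, NZ, FJ]
Visit RS; enqueue IH, RH → queue [IC, NZ, FJ, IH, RH]
Visit IC → queue [NZ, FJ, IH, RH]
Visit NZ → queue [FJ, IH, RH]
Visit FJ; enqueue FR, KH, UC → queue [IH, RH, FR, KH, UC]
Visit IH → queue [RH, FR, KH, UC]
Visit RH → queue [FR, KH, UC]
Visit FR → queue [KH, UC]
Visit KH → queue [UC]
Visit UC → queue []

EP, FG, IR, QW, RP, RS, IC, NZ, FJ, IH, RH, FR, KH, UC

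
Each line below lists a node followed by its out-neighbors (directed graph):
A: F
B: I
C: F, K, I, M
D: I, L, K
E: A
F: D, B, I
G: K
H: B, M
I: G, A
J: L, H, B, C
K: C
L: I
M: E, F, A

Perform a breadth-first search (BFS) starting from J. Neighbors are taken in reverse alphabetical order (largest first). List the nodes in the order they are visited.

J, L, H, C, B, I, M, K, F, G, A, E, D

Visit J; enqueue L, H, C, B → queue [L, H, C, B]
Visit L; enqueue I → queue [H, C, B, I]
Visit H; enqueue M → queue [C, B, I, M]
Visit C; enqueue K, F → queue [B, I, M, K, F]
Visit B → queue [I, M, K, F]
Visit I; enqueue G, A → queue [M, K, F, G, A]
Visit M; enqueue E → queue [K, F, G, A, E]
Visit K → queue [F, G, A, E]
Visit F; enqueue D → queue [G, A, E, D]
Visit G → queue [A, E, D]
Visit A → queue [E, D]
Visit E → queue [D]
Visit D → queue []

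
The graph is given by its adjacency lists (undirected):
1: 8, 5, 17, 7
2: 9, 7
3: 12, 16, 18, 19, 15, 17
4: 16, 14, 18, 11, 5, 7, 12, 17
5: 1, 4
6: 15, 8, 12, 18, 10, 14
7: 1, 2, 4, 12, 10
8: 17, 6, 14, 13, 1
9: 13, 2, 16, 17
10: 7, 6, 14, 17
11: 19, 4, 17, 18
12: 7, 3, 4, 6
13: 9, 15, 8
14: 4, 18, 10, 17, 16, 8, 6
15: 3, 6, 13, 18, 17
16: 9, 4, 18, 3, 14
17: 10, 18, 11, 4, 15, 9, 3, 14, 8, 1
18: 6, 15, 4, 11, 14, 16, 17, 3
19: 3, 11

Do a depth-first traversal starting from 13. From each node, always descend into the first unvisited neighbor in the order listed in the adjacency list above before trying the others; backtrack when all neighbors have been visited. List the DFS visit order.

Visit 13
13 → 9
9 → 2
2 → 7
7 → 1
1 → 8
8 → 17
17 → 10
10 → 6
6 → 15
15 → 3
3 → 12
12 → 4
4 → 16
16 → 18
18 → 11
11 → 19
18 → 14
4 → 5

13 9 2 7 1 8 17 10 6 15 3 12 4 16 18 11 19 14 5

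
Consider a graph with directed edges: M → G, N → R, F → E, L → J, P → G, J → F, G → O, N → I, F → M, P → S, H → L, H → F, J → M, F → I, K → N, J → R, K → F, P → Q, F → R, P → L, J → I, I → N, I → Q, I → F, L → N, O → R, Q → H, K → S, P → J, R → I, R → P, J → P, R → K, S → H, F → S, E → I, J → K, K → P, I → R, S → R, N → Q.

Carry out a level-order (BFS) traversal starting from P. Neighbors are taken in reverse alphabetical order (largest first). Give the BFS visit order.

P, S, Q, L, J, G, R, H, N, M, K, I, F, O, E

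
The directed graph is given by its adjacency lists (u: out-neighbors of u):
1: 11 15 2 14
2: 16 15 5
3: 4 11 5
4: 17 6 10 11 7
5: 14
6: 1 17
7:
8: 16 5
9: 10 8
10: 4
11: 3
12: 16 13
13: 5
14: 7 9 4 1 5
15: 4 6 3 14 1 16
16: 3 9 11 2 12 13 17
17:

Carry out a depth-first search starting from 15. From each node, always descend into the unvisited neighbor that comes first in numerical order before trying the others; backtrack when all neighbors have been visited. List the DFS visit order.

Visit 15
15 → 1
1 → 2
2 → 5
5 → 14
14 → 4
4 → 6
6 → 17
4 → 7
4 → 10
4 → 11
11 → 3
14 → 9
9 → 8
8 → 16
16 → 12
12 → 13

15, 1, 2, 5, 14, 4, 6, 17, 7, 10, 11, 3, 9, 8, 16, 12, 13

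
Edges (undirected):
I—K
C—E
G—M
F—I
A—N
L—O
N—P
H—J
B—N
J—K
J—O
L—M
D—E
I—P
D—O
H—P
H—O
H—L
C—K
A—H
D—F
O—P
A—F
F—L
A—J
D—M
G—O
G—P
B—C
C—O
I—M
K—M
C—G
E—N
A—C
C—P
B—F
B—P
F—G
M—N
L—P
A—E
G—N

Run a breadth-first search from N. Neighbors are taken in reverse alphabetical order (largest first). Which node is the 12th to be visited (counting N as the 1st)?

C

Visit N; enqueue P, M, G, E, B, A → queue [P, M, G, E, B, A]
Visit P; enqueue O, L, I, H, C → queue [M, G, E, B, A, O, L, I, H, C]
Visit M; enqueue K, D → queue [G, E, B, A, O, L, I, H, C, K, D]
Visit G; enqueue F → queue [E, B, A, O, L, I, H, C, K, D, F]
Visit E → queue [B, A, O, L, I, H, C, K, D, F]
Visit B → queue [A, O, L, I, H, C, K, D, F]
Visit A; enqueue J → queue [O, L, I, H, C, K, D, F, J]
Visit O → queue [L, I, H, C, K, D, F, J]
Visit L → queue [I, H, C, K, D, F, J]
Visit I → queue [H, C, K, D, F, J]
Visit H → queue [C, K, D, F, J]
Visit C → queue [K, D, F, J]
Visit K → queue [D, F, J]
Visit D → queue [F, J]
Visit F → queue [J]
Visit J → queue []

Visit order: N, P, M, G, E, B, A, O, L, I, H, C, K, D, F, J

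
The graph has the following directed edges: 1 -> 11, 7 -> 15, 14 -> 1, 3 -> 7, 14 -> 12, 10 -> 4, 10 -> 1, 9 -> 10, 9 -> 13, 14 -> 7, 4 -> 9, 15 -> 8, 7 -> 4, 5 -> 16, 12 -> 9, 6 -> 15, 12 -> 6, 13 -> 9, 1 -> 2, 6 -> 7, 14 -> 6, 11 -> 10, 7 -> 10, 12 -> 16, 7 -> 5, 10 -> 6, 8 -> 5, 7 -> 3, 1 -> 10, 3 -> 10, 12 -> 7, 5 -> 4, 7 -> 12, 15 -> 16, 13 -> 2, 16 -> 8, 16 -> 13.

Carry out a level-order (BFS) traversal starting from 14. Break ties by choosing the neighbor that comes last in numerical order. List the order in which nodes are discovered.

14, 12, 7, 6, 1, 16, 9, 15, 10, 5, 4, 3, 11, 2, 13, 8

Visit 14; enqueue 12, 7, 6, 1 → queue [12, 7, 6, 1]
Visit 12; enqueue 16, 9 → queue [7, 6, 1, 16, 9]
Visit 7; enqueue 15, 10, 5, 4, 3 → queue [6, 1, 16, 9, 15, 10, 5, 4, 3]
Visit 6 → queue [1, 16, 9, 15, 10, 5, 4, 3]
Visit 1; enqueue 11, 2 → queue [16, 9, 15, 10, 5, 4, 3, 11, 2]
Visit 16; enqueue 13, 8 → queue [9, 15, 10, 5, 4, 3, 11, 2, 13, 8]
Visit 9 → queue [15, 10, 5, 4, 3, 11, 2, 13, 8]
Visit 15 → queue [10, 5, 4, 3, 11, 2, 13, 8]
Visit 10 → queue [5, 4, 3, 11, 2, 13, 8]
Visit 5 → queue [4, 3, 11, 2, 13, 8]
Visit 4 → queue [3, 11, 2, 13, 8]
Visit 3 → queue [11, 2, 13, 8]
Visit 11 → queue [2, 13, 8]
Visit 2 → queue [13, 8]
Visit 13 → queue [8]
Visit 8 → queue []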